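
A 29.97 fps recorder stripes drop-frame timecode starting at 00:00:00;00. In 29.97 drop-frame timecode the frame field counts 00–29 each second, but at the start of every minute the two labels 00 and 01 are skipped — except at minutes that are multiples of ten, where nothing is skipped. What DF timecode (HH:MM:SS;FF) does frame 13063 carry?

Each 10-minute DF block holds 10 × 60 × 30 − 9 × 2 = 17982 frames. 13063 ÷ 17982 → 0 full blocks, remainder 13063.
Within the partial block the first minute is 1800 frames and each further minute 1798, so 7 further minute boundaries passed. Total skipped labels = 18 × 0 + 2 × 7 = 14.
Non-drop label index = 13063 + 14 = 13077; at 30 labels/s that is 00:07:15:27, i.e. DF 00:07:15;27.

00:07:15;27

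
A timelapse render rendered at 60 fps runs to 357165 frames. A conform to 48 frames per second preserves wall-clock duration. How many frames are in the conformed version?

285732 frames

Target frames = source frames × (target rate / source rate) = 357165 × (48)/(60) = 357165 × 4/5 = 285732.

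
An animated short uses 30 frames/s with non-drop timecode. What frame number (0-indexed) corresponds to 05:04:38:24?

Total seconds to the label: (5 × 3600 + 4 × 60 + 38) = 18278.
Frame index = 18278 × 30 + 24 = 548364.

548364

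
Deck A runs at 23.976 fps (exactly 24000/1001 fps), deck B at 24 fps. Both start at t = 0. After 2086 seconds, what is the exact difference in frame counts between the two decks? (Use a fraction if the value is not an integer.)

7152/143 frames

A emits 24000/1001 × 2086 = 7152000/143 frames; B emits 24 × 2086 = 50064.
Difference = 7152/143 frames (≈ 50.0140); B is ahead of A.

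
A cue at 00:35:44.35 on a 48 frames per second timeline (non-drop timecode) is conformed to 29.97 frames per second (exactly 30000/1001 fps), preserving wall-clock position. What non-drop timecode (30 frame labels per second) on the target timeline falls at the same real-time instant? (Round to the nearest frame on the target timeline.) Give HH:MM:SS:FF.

Source frame index: (0×3600 + 35×60 + 44) × 48 + 35 = 102947.
Real time: 102947 / (48) = 102947/48 s.
Target frame: (102947/48) × (30000/1001) = 4949375/77 ≈ 64277.597 → 64278.
At 30 labels/s: frame 64278 → 00:35:42:18.

00:35:42:18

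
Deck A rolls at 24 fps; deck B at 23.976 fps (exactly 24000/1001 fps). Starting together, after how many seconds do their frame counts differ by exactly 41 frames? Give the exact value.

41041/24 seconds

The gap grows by |24000/1001 − 24| = 24/1001 frames per second.
Time for a 41-frame gap: 41 ÷ (24/1001) = 41041/24 s.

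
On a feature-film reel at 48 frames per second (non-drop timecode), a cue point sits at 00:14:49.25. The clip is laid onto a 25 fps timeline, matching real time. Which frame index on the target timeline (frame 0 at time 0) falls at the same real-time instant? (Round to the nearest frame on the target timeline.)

Source frame index: (0×3600 + 14×60 + 49) × 48 + 25 = 42697.
Real time: 42697 / (48) = 42697/48 s.
Target frame: (42697/48) × (25) = 1067425/48 ≈ 22238.021 → 22238.

frame 22238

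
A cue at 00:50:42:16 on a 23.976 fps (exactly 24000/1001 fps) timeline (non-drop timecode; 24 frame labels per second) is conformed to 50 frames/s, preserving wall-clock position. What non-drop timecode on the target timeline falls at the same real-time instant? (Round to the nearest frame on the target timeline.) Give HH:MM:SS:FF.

Source frame index: (0×3600 + 50×60 + 42) × 24 + 16 = 73024.
Real time: 73024 / (24000/1001) = 1142141/375 s.
Target frame: (1142141/375) × (50) = 2284282/15 ≈ 152285.467 → 152285.
At 50 labels/s: frame 152285 → 00:50:45:35.

00:50:45:35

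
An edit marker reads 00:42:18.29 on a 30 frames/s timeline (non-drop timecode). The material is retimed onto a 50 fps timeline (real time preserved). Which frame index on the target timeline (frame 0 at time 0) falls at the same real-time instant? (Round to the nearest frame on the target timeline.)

Source frame index: (0×3600 + 42×60 + 18) × 30 + 29 = 76169.
Real time: 76169 / (30) = 76169/30 s.
Target frame: (76169/30) × (50) = 380845/3 ≈ 126948.333 → 126948.

frame 126948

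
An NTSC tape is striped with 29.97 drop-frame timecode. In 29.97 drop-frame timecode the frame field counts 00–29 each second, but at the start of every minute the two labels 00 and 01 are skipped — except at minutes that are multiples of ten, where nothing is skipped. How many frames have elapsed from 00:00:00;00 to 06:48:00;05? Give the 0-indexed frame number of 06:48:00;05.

733669

Complete 10-minute blocks: 40, each 17982 frames → 719280.
Remaining 8 whole minutes in the current block: 1800 + 7 × 1798 = 14386 frames.
Within the current minute: 0 × 30 + 5 − 2 = 3 (labels ;00/;01 skipped at this minute). Total = 719280 + 14386 + 3 = 733669.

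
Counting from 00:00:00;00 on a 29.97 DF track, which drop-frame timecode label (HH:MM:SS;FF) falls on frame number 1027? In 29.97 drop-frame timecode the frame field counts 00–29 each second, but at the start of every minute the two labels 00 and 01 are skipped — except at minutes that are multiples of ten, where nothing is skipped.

Ten DF minutes hold 17982 frames, so frame 1027 lies in block 0 (frames 0–17981) with 1027 frames into that block.
The block's first minute is 1800 frames and the rest 1798 each; 1027 frames reaches minute 0, so 0 × 18 + 0 × 2 = 0 labels have been skipped so far.
Adding those back, label number 1027 + 0 = 1027 at 30 labels/s is 34 s + 7 f = 0 h 0 min 34 s frame 7, i.e. 00:00:34;07.

00:00:34;07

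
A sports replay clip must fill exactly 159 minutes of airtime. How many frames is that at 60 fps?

572400 frames

159 min = 9540 s.
Frames = 9540 × 60 = 572400.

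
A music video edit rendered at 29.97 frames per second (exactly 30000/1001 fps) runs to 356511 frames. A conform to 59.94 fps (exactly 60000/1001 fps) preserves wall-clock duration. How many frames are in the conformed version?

Target frames = source frames × (target rate / source rate) = 356511 × (60000/1001)/(30000/1001) = 356511 × 2 = 713022.

713022 frames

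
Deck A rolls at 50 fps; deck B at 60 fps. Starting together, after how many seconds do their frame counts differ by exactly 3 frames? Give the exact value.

The gap grows by |60 − 50| = 10 frames per second.
Time for a 3-frame gap: 3 ÷ (10) = 0.3 s.

0.3 seconds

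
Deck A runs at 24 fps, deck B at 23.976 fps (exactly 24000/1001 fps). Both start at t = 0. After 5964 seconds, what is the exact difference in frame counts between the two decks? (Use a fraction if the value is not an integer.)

A emits 24 × 5964 = 143136 frames; B emits 24000/1001 × 5964 = 20448000/143.
Difference = 20448/143 frames (≈ 142.9930); B is behind A.

20448/143 frames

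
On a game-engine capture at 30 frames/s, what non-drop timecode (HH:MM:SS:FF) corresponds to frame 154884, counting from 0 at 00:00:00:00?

01:26:02:24

154884 ÷ 30 = 5162 full seconds, remainder 24 frames.
5162 s = 1 h 26 min 2 s.
Timecode: 01:26:02:24.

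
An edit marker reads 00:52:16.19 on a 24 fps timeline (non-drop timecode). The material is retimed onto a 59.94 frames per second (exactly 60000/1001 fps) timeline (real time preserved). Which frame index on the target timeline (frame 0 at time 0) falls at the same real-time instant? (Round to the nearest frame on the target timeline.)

frame 188019

Source frame index: (0×3600 + 52×60 + 16) × 24 + 19 = 75283.
Real time: 75283 / (24) = 75283/24 s.
Target frame: (75283/24) × (60000/1001) = 14477500/77 ≈ 188019.481 → 188019.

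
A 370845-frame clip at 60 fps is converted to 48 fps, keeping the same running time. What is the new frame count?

296676 frames

Target frames = source frames × (target rate / source rate) = 370845 × (48)/(60) = 370845 × 4/5 = 296676.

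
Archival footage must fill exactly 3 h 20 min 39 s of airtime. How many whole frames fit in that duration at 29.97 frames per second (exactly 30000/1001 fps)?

360809 frames

3 h 20 min 39 s = 12039 s.
Frames = 12039 × 30000/1001 = 361170000/1001 ≈ 360809.1908.
Complete frames: 360809.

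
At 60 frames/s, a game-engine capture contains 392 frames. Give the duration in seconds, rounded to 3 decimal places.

6.533 seconds

Running time = 392 × 1/60 = 98/15 s ≈ 6.533 s.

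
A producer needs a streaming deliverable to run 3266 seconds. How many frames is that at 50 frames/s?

163300 frames

Frames = 3266 × 50 = 163300.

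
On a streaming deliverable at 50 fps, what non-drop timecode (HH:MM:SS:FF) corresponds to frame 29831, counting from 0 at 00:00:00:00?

29831 ÷ 50 = 596 full seconds, remainder 31 frames.
596 s = 0 h 9 min 56 s.
Timecode: 00:09:56:31.

00:09:56:31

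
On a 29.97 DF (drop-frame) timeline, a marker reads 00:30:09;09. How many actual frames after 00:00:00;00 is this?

As if non-drop at 30 labels/s: (0 × 3600 + 30 × 60 + 9) × 30 + 9 = 54279.
Minute boundaries passed: 30; those not divisible by 10: 30 − 3 = 27; dropped labels = 2 × 27 = 54.
Actual frame index = 54279 − 54 = 54225.

54225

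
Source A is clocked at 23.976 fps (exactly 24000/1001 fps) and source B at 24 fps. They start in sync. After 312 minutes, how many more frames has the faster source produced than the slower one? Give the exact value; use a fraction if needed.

34560/77 frames

312 min = 18720 s.
A emits 24000/1001 × 18720 = 34560000/77 frames; B emits 24 × 18720 = 449280.
Difference = 34560/77 frames (≈ 448.8312); B is ahead of A.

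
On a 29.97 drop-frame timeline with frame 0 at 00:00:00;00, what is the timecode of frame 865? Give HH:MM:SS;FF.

00:00:28;25

Ten DF minutes hold 17982 frames, so frame 865 lies in block 0 (frames 0–17981) with 865 frames into that block.
The block's first minute is 1800 frames and the rest 1798 each; 865 frames reaches minute 0, so 0 × 18 + 0 × 2 = 0 labels have been skipped so far.
Adding those back, label number 865 + 0 = 865 at 30 labels/s is 28 s + 25 f = 0 h 0 min 28 s frame 25, i.e. 00:00:28;25.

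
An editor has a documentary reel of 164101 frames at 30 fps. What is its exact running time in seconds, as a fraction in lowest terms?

164101/30 seconds

Running time = 164101 ÷ (30) = 164101 × 1/30 = 164101/30 s.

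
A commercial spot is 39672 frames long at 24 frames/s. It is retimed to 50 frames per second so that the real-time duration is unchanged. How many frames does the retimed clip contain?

82650 frames

Target frames = source frames × (target rate / source rate) = 39672 × (50)/(24) = 39672 × 25/12 = 82650.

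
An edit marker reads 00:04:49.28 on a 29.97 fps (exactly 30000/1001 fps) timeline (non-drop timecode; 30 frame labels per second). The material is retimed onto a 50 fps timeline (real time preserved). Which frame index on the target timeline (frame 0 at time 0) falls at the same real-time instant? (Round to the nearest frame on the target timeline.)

frame 14511

Source frame index: (0×3600 + 4×60 + 49) × 30 + 28 = 8698.
Real time: 8698 / (30000/1001) = 4353349/15000 s.
Target frame: (4353349/15000) × (50) = 4353349/300 ≈ 14511.163 → 14511.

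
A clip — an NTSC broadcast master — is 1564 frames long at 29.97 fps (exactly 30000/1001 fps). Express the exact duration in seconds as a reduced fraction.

391391/7500 seconds

Running time = 1564 ÷ (30000/1001) = 1564 × 1001/30000 = 391391/7500 s.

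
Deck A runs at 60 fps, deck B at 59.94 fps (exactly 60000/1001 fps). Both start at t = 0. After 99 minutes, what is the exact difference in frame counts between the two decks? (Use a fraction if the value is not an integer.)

32400/91 frames

99 min = 5940 s.
A emits 60 × 5940 = 356400 frames; B emits 60000/1001 × 5940 = 32400000/91.
Difference = 32400/91 frames (≈ 356.0440); B is behind A.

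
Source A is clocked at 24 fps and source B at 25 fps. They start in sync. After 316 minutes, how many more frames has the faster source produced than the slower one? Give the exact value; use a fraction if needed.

316 min = 18960 s.
A emits 24 × 18960 = 455040 frames; B emits 25 × 18960 = 474000.
Difference = 18960 frames; B is ahead of A.

18960 frames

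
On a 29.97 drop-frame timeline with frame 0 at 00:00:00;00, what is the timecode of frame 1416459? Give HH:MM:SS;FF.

Each 10-minute DF block holds 10 × 60 × 30 − 9 × 2 = 17982 frames. 1416459 ÷ 17982 → 78 full blocks, remainder 13863.
Within the partial block the first minute is 1800 frames and each further minute 1798, so 7 further minute boundaries passed. Total skipped labels = 18 × 78 + 2 × 7 = 1418.
Non-drop label index = 1416459 + 1418 = 1417877; at 30 labels/s that is 13:07:42:17, i.e. DF 13:07:42;17.

13:07:42;17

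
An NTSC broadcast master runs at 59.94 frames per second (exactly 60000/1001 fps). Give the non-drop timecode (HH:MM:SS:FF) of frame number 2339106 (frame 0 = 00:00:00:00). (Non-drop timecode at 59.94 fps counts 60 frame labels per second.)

2339106 ÷ 60 = 38985 full seconds, remainder 6 frames.
38985 s = 10 h 49 min 45 s.
Timecode: 10:49:45:06.

10:49:45:06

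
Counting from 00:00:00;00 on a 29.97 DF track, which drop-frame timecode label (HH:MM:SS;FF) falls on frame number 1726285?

Each 10-minute DF block holds 10 × 60 × 30 − 9 × 2 = 17982 frames. 1726285 ÷ 17982 → 96 full blocks, remainder 13.
Within the partial block the first minute is 1800 frames and each further minute 1798, so 0 further minute boundaries passed. Total skipped labels = 18 × 96 + 2 × 0 = 1728.
Non-drop label index = 1726285 + 1728 = 1728013; at 30 labels/s that is 16:00:00:13, i.e. DF 16:00:00;13.

16:00:00;13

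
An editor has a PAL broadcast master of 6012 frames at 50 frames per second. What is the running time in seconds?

120.24 seconds

Running time = 6012 / (50) = 120.24 s.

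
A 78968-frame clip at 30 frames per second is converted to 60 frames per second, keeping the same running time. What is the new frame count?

Target frames = source frames × (target rate / source rate) = 78968 × (60)/(30) = 78968 × 2 = 157936.

157936 frames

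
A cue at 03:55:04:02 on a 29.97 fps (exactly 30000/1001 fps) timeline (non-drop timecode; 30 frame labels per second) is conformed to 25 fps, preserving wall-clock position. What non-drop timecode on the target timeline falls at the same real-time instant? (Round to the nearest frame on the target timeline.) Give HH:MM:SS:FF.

Source frame index: (3×3600 + 55×60 + 4) × 30 + 2 = 423122.
Real time: 423122 / (30000/1001) = 211772561/15000 s.
Target frame: (211772561/15000) × (25) = 211772561/600 ≈ 352954.268 → 352954.
At 25 labels/s: frame 352954 → 03:55:18:04.

03:55:18:04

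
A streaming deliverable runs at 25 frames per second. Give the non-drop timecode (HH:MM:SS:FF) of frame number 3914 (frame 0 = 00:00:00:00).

00:02:36:14

3914 ÷ 25 = 156 full seconds, remainder 14 frames.
156 s = 0 h 2 min 36 s.
Timecode: 00:02:36:14.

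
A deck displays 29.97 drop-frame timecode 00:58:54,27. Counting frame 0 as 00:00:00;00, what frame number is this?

As if non-drop at 30 labels/s: (0 × 3600 + 58 × 60 + 54) × 30 + 27 = 106047.
Minute boundaries passed: 58; those not divisible by 10: 58 − 5 = 53; dropped labels = 2 × 53 = 106.
Actual frame index = 106047 − 106 = 105941.

105941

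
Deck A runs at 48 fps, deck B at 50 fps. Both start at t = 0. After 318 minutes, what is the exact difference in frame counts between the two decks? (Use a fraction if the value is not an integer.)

318 min = 19080 s.
A emits 48 × 19080 = 915840 frames; B emits 50 × 19080 = 954000.
Difference = 38160 frames; B is ahead of A.

38160 frames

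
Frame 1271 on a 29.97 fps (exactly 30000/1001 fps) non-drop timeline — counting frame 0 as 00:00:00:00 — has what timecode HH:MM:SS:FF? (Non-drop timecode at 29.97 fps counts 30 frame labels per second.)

1271 ÷ 30 = 42 full seconds, remainder 11 frames.
42 s = 0 h 0 min 42 s.
Timecode: 00:00:42:11.

00:00:42:11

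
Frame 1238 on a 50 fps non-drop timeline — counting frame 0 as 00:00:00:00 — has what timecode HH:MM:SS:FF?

1238 ÷ 50 = 24 full seconds, remainder 38 frames.
24 s = 0 h 0 min 24 s.
Timecode: 00:00:24:38.

00:00:24:38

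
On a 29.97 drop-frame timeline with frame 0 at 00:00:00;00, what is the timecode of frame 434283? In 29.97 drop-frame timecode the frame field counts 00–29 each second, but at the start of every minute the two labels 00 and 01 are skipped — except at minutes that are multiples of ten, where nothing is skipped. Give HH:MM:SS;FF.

Ten DF minutes hold 17982 frames, so frame 434283 lies in block 24 (frames 431568–449549) with 2715 frames into that block.
The block's first minute is 1800 frames and the rest 1798 each; 2715 frames reaches minute 1, so 24 × 18 + 1 × 2 = 434 labels have been skipped so far.
Adding those back, label number 434283 + 434 = 434717 at 30 labels/s is 14490 s + 17 f = 4 h 1 min 30 s frame 17, i.e. 04:01:30;17.

04:01:30;17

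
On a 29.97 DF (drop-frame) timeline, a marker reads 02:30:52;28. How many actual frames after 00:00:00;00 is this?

As if non-drop at 30 labels/s: (2 × 3600 + 30 × 60 + 52) × 30 + 28 = 271588.
Minute boundaries passed: 150; those not divisible by 10: 150 − 15 = 135; dropped labels = 2 × 135 = 270.
Actual frame index = 271588 − 270 = 271318.

271318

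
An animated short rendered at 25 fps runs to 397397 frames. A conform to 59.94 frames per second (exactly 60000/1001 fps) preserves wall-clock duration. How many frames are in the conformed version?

952800 frames

Target frames = source frames × (target rate / source rate) = 397397 × (60000/1001)/(25) = 397397 × 2400/1001 = 952800.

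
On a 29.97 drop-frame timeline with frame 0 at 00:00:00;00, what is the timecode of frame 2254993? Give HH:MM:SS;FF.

Each 10-minute DF block holds 10 × 60 × 30 − 9 × 2 = 17982 frames. 2254993 ÷ 17982 → 125 full blocks, remainder 7243.
Within the partial block the first minute is 1800 frames and each further minute 1798, so 4 further minute boundaries passed. Total skipped labels = 18 × 125 + 2 × 4 = 2258.
Non-drop label index = 2254993 + 2258 = 2257251; at 30 labels/s that is 20:54:01:21, i.e. DF 20:54:01;21.

20:54:01;21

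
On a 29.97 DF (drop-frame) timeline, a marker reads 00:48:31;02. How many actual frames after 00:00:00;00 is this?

As if non-drop at 30 labels/s: (0 × 3600 + 48 × 60 + 31) × 30 + 2 = 87332.
Minute boundaries passed: 48; those not divisible by 10: 48 − 4 = 44; dropped labels = 2 × 44 = 88.
Actual frame index = 87332 − 88 = 87244.

87244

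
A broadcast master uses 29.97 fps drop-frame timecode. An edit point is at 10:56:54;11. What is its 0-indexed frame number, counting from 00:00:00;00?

1181249

As if non-drop at 30 labels/s: (10 × 3600 + 56 × 60 + 54) × 30 + 11 = 1182431.
Minute boundaries passed: 656; those not divisible by 10: 656 − 65 = 591; dropped labels = 2 × 591 = 1182.
Actual frame index = 1182431 − 1182 = 1181249.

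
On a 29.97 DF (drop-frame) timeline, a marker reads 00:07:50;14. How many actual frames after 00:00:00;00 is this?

Complete 10-minute blocks: 0, each 17982 frames → 0.
Remaining 7 whole minutes in the current block: 1800 + 6 × 1798 = 12588 frames.
Within the current minute: 50 × 30 + 14 − 2 = 1512 (labels ;00/;01 skipped at this minute). Total = 0 + 12588 + 1512 = 14100.

14100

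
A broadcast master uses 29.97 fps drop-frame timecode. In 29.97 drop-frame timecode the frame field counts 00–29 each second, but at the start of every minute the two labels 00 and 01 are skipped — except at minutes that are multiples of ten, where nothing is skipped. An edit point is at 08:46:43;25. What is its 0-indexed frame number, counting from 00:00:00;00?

Complete 10-minute blocks: 52, each 17982 frames → 935064.
Remaining 6 whole minutes in the current block: 1800 + 5 × 1798 = 10790 frames.
Within the current minute: 43 × 30 + 25 − 2 = 1313 (labels ;00/;01 skipped at this minute). Total = 935064 + 10790 + 1313 = 947167.

947167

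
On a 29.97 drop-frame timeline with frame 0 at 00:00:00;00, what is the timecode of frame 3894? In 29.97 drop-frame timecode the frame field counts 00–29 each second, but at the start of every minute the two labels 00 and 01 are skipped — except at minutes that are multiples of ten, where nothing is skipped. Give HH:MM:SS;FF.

00:02:09;28

Each 10-minute DF block holds 10 × 60 × 30 − 9 × 2 = 17982 frames. 3894 ÷ 17982 → 0 full blocks, remainder 3894.
Within the partial block the first minute is 1800 frames and each further minute 1798, so 2 further minute boundaries passed. Total skipped labels = 18 × 0 + 2 × 2 = 4.
Non-drop label index = 3894 + 4 = 3898; at 30 labels/s that is 00:02:09:28, i.e. DF 00:02:09;28.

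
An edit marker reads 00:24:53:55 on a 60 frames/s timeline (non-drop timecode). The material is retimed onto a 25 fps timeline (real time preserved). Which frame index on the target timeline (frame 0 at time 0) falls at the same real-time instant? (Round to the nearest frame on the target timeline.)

frame 37348

Source frame index: (0×3600 + 24×60 + 53) × 60 + 55 = 89635.
Real time: 89635 / (60) = 17927/12 s.
Target frame: (17927/12) × (25) = 448175/12 ≈ 37347.917 → 37348.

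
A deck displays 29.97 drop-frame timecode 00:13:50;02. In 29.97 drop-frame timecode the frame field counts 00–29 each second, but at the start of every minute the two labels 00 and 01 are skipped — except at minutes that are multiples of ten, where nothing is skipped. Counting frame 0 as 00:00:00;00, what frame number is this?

Complete 10-minute blocks: 1, each 17982 frames → 17982.
Remaining 3 whole minutes in the current block: 1800 + 2 × 1798 = 5396 frames.
Within the current minute: 50 × 30 + 2 − 2 = 1500 (labels ;00/;01 skipped at this minute). Total = 17982 + 5396 + 1500 = 24878.

24878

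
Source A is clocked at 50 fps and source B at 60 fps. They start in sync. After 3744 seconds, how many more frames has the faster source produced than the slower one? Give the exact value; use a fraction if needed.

37440 frames

A emits 50 × 3744 = 187200 frames; B emits 60 × 3744 = 224640.
Difference = 37440 frames; B is ahead of A.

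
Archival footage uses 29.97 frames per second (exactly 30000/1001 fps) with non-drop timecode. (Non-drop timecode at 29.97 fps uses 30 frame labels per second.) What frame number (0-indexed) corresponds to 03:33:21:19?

Total seconds to the label: (3 × 3600 + 33 × 60 + 21) = 12801.
Frame index = 12801 × 30 + 19 = 384049.

384049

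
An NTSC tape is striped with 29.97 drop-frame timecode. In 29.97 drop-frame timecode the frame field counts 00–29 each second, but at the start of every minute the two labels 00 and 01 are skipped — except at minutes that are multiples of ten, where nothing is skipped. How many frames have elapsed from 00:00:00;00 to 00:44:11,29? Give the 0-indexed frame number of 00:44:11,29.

Complete 10-minute blocks: 4, each 17982 frames → 71928.
Remaining 4 whole minutes in the current block: 1800 + 3 × 1798 = 7194 frames.
Within the current minute: 11 × 30 + 29 − 2 = 357 (labels ;00/;01 skipped at this minute). Total = 71928 + 7194 + 357 = 79479.

79479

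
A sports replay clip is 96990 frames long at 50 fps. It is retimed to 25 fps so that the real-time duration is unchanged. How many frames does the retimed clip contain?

Target frames = source frames × (target rate / source rate) = 96990 × (25)/(50) = 96990 × 1/2 = 48495.

48495 frames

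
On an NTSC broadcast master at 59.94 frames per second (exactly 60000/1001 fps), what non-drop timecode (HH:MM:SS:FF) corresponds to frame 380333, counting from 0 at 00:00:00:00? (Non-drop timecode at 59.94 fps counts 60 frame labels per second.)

01:45:38:53

380333 ÷ 60 = 6338 full seconds, remainder 53 frames.
6338 s = 1 h 45 min 38 s.
Timecode: 01:45:38:53.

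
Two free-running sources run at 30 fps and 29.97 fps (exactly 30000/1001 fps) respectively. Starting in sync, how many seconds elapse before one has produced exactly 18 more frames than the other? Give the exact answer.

The gap grows by |30000/1001 − 30| = 30/1001 frames per second.
Time for a 18-frame gap: 18 ÷ (30/1001) = 600.6 s.

600.6 seconds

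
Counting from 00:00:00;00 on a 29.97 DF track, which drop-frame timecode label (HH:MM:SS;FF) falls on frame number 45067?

00:25:03;23

Each 10-minute DF block holds 10 × 60 × 30 − 9 × 2 = 17982 frames. 45067 ÷ 17982 → 2 full blocks, remainder 9103.
Within the partial block the first minute is 1800 frames and each further minute 1798, so 5 further minute boundaries passed. Total skipped labels = 18 × 2 + 2 × 5 = 46.
Non-drop label index = 45067 + 46 = 45113; at 30 labels/s that is 00:25:03:23, i.e. DF 00:25:03;23.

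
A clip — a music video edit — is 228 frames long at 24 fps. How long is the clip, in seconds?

Running time = 228 / (24) = 9.5 s.

9.5 seconds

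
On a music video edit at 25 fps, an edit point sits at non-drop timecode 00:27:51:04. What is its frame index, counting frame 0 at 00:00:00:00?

41779

Total seconds to the label: (0 × 3600 + 27 × 60 + 51) = 1671.
Frame index = 1671 × 25 + 4 = 41779.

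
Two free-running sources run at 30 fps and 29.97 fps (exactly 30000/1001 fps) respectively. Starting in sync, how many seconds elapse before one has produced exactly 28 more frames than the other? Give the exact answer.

14014/15 seconds

The gap grows by |30000/1001 − 30| = 30/1001 frames per second.
Time for a 28-frame gap: 28 ÷ (30/1001) = 14014/15 s.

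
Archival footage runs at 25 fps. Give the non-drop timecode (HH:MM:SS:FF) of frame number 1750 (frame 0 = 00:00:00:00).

1750 ÷ 25 = 70 full seconds, remainder 0 frames.
70 s = 0 h 1 min 10 s.
Timecode: 00:01:10:00.

00:01:10:00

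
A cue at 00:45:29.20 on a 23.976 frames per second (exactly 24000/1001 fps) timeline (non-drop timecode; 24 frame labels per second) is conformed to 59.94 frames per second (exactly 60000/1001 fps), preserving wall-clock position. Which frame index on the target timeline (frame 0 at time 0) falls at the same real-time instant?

frame 163790

Source frame index: (0×3600 + 45×60 + 29) × 24 + 20 = 65516.
Real time: 65516 / (24000/1001) = 16395379/6000 s.
Target frame: (16395379/6000) × (60000/1001) = 163790.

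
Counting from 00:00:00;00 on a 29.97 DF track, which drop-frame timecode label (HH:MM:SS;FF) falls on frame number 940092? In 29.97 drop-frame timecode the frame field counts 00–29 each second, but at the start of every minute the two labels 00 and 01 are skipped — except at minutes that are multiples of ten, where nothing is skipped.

Ten DF minutes hold 17982 frames, so frame 940092 lies in block 52 (frames 935064–953045) with 5028 frames into that block.
The block's first minute is 1800 frames and the rest 1798 each; 5028 frames reaches minute 2, so 52 × 18 + 2 × 2 = 940 labels have been skipped so far.
Adding those back, label number 940092 + 940 = 941032 at 30 labels/s is 31367 s + 22 f = 8 h 42 min 47 s frame 22, i.e. 08:42:47;22.

08:42:47;22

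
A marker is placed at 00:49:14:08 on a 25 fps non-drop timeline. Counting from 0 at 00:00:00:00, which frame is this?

73858

Total seconds to the label: (0 × 3600 + 49 × 60 + 14) = 2954.
Frame index = 2954 × 25 + 8 = 73858.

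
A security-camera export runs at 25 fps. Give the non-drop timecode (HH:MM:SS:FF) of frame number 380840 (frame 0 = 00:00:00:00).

04:13:53:15

380840 ÷ 25 = 15233 full seconds, remainder 15 frames.
15233 s = 4 h 13 min 53 s.
Timecode: 04:13:53:15.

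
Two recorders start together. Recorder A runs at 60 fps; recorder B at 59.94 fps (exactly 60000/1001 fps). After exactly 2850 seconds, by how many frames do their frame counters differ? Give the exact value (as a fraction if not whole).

A emits 60 × 2850 = 171000 frames; B emits 60000/1001 × 2850 = 171000000/1001.
Difference = 171000/1001 frames (≈ 170.8292); B is behind A.

171000/1001 frames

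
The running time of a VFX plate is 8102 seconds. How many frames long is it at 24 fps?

194448 frames

Frames = 8102 × 24 = 194448.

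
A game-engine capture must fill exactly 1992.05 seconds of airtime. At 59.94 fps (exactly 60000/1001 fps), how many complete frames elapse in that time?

119403 frames

Frames = 1992.05 × 60000/1001 = 119523000/1001 ≈ 119403.5964.
Complete frames: 119403.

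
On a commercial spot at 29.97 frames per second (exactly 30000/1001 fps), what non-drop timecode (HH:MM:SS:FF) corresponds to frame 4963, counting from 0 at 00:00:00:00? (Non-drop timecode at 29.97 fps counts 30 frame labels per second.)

4963 ÷ 30 = 165 full seconds, remainder 13 frames.
165 s = 0 h 2 min 45 s.
Timecode: 00:02:45:13.

00:02:45:13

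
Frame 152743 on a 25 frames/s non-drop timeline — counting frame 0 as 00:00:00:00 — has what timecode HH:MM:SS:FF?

152743 ÷ 25 = 6109 full seconds, remainder 18 frames.
6109 s = 1 h 41 min 49 s.
Timecode: 01:41:49:18.

01:41:49:18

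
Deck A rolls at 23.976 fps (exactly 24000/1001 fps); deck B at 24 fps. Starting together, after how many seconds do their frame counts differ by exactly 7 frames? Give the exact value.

7007/24 seconds

The gap grows by |24 − 24000/1001| = 24/1001 frames per second.
Time for a 7-frame gap: 7 ÷ (24/1001) = 7007/24 s.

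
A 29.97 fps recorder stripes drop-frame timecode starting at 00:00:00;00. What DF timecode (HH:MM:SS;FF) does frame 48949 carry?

00:27:13;09

Each 10-minute DF block holds 10 × 60 × 30 − 9 × 2 = 17982 frames. 48949 ÷ 17982 → 2 full blocks, remainder 12985.
Within the partial block the first minute is 1800 frames and each further minute 1798, so 7 further minute boundaries passed. Total skipped labels = 18 × 2 + 2 × 7 = 50.
Non-drop label index = 48949 + 50 = 48999; at 30 labels/s that is 00:27:13:09, i.e. DF 00:27:13;09.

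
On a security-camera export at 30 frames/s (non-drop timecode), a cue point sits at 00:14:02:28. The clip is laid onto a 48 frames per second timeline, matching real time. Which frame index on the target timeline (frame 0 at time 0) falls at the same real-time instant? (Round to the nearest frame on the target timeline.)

frame 40461

Source frame index: (0×3600 + 14×60 + 2) × 30 + 28 = 25288.
Real time: 25288 / (30) = 12644/15 s.
Target frame: (12644/15) × (48) = 202304/5 ≈ 40460.800 → 40461.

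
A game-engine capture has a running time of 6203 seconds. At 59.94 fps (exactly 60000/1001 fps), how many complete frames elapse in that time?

Frames = 6203 × 60000/1001 = 372180000/1001 ≈ 371808.1918.
Complete frames: 371808.

371808 frames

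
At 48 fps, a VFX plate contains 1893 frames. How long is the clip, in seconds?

Running time = 1893 / (48) = 39.4375 s.

39.4375 seconds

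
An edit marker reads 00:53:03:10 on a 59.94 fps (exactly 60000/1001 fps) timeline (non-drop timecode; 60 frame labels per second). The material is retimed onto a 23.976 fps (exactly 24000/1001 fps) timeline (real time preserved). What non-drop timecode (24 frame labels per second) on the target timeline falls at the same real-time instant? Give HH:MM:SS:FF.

00:53:03:04

Source frame index: (0×3600 + 53×60 + 3) × 60 + 10 = 190990.
Real time: 190990 / (60000/1001) = 19118099/6000 s.
Target frame: (19118099/6000) × (24000/1001) = 76396.
At 24 labels/s: frame 76396 → 00:53:03:04.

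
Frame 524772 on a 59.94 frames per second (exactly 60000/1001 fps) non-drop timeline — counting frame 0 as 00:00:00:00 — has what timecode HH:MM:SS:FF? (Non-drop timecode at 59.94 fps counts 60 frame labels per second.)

02:25:46:12

524772 ÷ 60 = 8746 full seconds, remainder 12 frames.
8746 s = 2 h 25 min 46 s.
Timecode: 02:25:46:12.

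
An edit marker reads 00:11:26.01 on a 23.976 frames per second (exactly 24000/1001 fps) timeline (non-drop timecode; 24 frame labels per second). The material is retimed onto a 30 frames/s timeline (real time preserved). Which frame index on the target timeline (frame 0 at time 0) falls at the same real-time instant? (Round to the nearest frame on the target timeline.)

frame 20602

Source frame index: (0×3600 + 11×60 + 26) × 24 + 1 = 16465.
Real time: 16465 / (24000/1001) = 3296293/4800 s.
Target frame: (3296293/4800) × (30) = 3296293/160 ≈ 20601.831 → 20602.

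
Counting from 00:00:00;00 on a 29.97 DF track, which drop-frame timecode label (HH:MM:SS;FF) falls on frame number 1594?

00:00:53;04

Each 10-minute DF block holds 10 × 60 × 30 − 9 × 2 = 17982 frames. 1594 ÷ 17982 → 0 full blocks, remainder 1594.
Within the partial block the first minute is 1800 frames and each further minute 1798, so 0 further minute boundaries passed. Total skipped labels = 18 × 0 + 2 × 0 = 0.
Non-drop label index = 1594 + 0 = 1594; at 30 labels/s that is 00:00:53:04, i.e. DF 00:00:53;04.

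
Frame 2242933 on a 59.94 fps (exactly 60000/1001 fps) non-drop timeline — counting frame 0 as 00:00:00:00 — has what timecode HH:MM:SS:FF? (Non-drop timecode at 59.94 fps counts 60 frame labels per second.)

2242933 ÷ 60 = 37382 full seconds, remainder 13 frames.
37382 s = 10 h 23 min 2 s.
Timecode: 10:23:02:13.

10:23:02:13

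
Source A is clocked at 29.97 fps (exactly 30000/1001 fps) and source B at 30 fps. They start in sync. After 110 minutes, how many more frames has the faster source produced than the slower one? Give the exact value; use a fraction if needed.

110 min = 6600 s.
A emits 30000/1001 × 6600 = 18000000/91 frames; B emits 30 × 6600 = 198000.
Difference = 18000/91 frames (≈ 197.8022); B is ahead of A.

18000/91 frames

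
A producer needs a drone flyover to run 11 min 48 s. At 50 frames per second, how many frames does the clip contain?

35400 frames

11 min 48 s = 708 s.
Frames = 708 × 50 = 35400.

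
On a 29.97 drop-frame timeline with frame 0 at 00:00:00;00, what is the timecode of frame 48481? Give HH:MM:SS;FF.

00:26:57;19

Each 10-minute DF block holds 10 × 60 × 30 − 9 × 2 = 17982 frames. 48481 ÷ 17982 → 2 full blocks, remainder 12517.
Within the partial block the first minute is 1800 frames and each further minute 1798, so 6 further minute boundaries passed. Total skipped labels = 18 × 2 + 2 × 6 = 48.
Non-drop label index = 48481 + 48 = 48529; at 30 labels/s that is 00:26:57:19, i.e. DF 00:26:57;19.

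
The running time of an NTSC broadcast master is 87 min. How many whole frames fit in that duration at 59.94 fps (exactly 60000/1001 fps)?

87 min = 5220 s.
Frames = 5220 × 60000/1001 = 313200000/1001 ≈ 312887.1129.
Complete frames: 312887.

312887 frames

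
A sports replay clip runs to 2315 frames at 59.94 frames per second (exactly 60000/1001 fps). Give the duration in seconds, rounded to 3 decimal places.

38.622 seconds

Running time = 2315 × 1001/60000 = 463463/12000 s ≈ 38.622 s.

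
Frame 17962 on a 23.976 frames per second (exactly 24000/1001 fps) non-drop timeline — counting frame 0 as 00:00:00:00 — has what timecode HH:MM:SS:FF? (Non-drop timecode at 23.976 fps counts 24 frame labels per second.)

00:12:28:10

17962 ÷ 24 = 748 full seconds, remainder 10 frames.
748 s = 0 h 12 min 28 s.
Timecode: 00:12:28:10.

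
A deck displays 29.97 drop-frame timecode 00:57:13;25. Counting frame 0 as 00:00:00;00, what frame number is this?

102911

As if non-drop at 30 labels/s: (0 × 3600 + 57 × 60 + 13) × 30 + 25 = 103015.
Minute boundaries passed: 57; those not divisible by 10: 57 − 5 = 52; dropped labels = 2 × 52 = 104.
Actual frame index = 103015 − 104 = 102911.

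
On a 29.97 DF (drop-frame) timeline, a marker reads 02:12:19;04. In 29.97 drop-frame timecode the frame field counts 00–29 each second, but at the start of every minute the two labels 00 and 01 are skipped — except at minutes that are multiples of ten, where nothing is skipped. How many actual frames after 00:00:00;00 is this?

237936

As if non-drop at 30 labels/s: (2 × 3600 + 12 × 60 + 19) × 30 + 4 = 238174.
Minute boundaries passed: 132; those not divisible by 10: 132 − 13 = 119; dropped labels = 2 × 119 = 238.
Actual frame index = 238174 − 238 = 237936.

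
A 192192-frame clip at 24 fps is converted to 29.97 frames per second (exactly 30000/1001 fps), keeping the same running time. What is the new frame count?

240000 frames

Target frames = source frames × (target rate / source rate) = 192192 × (30000/1001)/(24) = 192192 × 1250/1001 = 240000.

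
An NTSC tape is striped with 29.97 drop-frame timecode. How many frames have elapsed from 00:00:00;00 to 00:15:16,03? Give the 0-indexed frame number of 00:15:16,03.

As if non-drop at 30 labels/s: (0 × 3600 + 15 × 60 + 16) × 30 + 3 = 27483.
Minute boundaries passed: 15; those not divisible by 10: 15 − 1 = 14; dropped labels = 2 × 14 = 28.
Actual frame index = 27483 − 28 = 27455.

27455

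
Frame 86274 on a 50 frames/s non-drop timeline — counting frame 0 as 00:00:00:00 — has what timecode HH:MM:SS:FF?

86274 ÷ 50 = 1725 full seconds, remainder 24 frames.
1725 s = 0 h 28 min 45 s.
Timecode: 00:28:45:24.

00:28:45:24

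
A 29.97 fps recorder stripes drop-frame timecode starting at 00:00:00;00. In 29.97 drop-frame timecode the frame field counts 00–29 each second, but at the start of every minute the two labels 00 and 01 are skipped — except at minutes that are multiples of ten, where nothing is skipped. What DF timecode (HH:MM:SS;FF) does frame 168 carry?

00:00:05;18

Each 10-minute DF block holds 10 × 60 × 30 − 9 × 2 = 17982 frames. 168 ÷ 17982 → 0 full blocks, remainder 168.
Within the partial block the first minute is 1800 frames and each further minute 1798, so 0 further minute boundaries passed. Total skipped labels = 18 × 0 + 2 × 0 = 0.
Non-drop label index = 168 + 0 = 168; at 30 labels/s that is 00:00:05:18, i.e. DF 00:00:05;18.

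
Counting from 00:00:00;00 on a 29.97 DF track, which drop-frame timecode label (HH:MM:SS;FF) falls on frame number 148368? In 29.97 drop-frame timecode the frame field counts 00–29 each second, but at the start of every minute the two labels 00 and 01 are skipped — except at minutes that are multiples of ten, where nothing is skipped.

01:22:30;16

Ten DF minutes hold 17982 frames, so frame 148368 lies in block 8 (frames 143856–161837) with 4512 frames into that block.
The block's first minute is 1800 frames and the rest 1798 each; 4512 frames reaches minute 2, so 8 × 18 + 2 × 2 = 148 labels have been skipped so far.
Adding those back, label number 148368 + 148 = 148516 at 30 labels/s is 4950 s + 16 f = 1 h 22 min 30 s frame 16, i.e. 01:22:30;16.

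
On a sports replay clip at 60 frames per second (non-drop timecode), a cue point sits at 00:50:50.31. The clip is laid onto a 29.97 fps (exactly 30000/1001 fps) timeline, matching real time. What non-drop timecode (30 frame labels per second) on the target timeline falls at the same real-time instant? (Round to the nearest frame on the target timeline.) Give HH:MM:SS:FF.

00:50:47:14

Source frame index: (0×3600 + 50×60 + 50) × 60 + 31 = 183031.
Real time: 183031 / (60) = 183031/60 s.
Target frame: (183031/60) × (30000/1001) = 91515500/1001 ≈ 91424.076 → 91424.
At 30 labels/s: frame 91424 → 00:50:47:14.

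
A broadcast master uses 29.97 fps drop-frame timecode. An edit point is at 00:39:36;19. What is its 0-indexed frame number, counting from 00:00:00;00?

Complete 10-minute blocks: 3, each 17982 frames → 53946.
Remaining 9 whole minutes in the current block: 1800 + 8 × 1798 = 16184 frames.
Within the current minute: 36 × 30 + 19 − 2 = 1097 (labels ;00/;01 skipped at this minute). Total = 53946 + 16184 + 1097 = 71227.

71227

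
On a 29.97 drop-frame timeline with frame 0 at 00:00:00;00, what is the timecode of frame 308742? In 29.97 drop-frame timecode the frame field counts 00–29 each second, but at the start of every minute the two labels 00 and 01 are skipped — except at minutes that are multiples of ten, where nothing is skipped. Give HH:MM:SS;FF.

02:51:41;20

Each 10-minute DF block holds 10 × 60 × 30 − 9 × 2 = 17982 frames. 308742 ÷ 17982 → 17 full blocks, remainder 3048.
Within the partial block the first minute is 1800 frames and each further minute 1798, so 1 further minute boundary passed. Total skipped labels = 18 × 17 + 2 × 1 = 308.
Non-drop label index = 308742 + 308 = 309050; at 30 labels/s that is 02:51:41:20, i.e. DF 02:51:41;20.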